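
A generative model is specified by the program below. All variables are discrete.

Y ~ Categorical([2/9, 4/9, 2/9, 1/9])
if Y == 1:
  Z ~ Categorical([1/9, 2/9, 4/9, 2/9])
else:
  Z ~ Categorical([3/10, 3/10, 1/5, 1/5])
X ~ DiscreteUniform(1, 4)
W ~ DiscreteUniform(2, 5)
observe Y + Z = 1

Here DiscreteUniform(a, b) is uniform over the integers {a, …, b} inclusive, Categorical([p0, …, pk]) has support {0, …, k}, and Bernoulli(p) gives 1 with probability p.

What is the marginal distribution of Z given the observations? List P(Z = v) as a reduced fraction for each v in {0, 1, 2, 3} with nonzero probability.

Enumerate traces; 32 have nonzero weight after conditioning:
  (Y=0, Z=1, X=1, W=2) weight 1/240
  (Y=0, Z=1, X=1, W=3) weight 1/240
  (Y=0, Z=1, X=1, W=4) weight 1/240
  (Y=0, Z=1, X=1, W=5) weight 1/240
  (Y=0, Z=1, X=2, W=2) weight 1/240
  (Y=0, Z=1, X=2, W=3) weight 1/240
  (Y=0, Z=1, X=2, W=4) weight 1/240
  (Y=0, Z=1, X=2, W=5) weight 1/240
  (Y=1, Z=0, X=1, W=2) weight 1/324
  … 23 more
Group by Z:
  weight(Z=0) = 4/81
  weight(Z=1) = 1/15
Total weight = 4/81 + 1/15 = 47/405
P(Z=0 | obs) = 4/81 / 47/405 = 20/47
P(Z=1 | obs) = 1/15 / 47/405 = 27/47

P(Z=0) = 20/47, P(Z=1) = 27/47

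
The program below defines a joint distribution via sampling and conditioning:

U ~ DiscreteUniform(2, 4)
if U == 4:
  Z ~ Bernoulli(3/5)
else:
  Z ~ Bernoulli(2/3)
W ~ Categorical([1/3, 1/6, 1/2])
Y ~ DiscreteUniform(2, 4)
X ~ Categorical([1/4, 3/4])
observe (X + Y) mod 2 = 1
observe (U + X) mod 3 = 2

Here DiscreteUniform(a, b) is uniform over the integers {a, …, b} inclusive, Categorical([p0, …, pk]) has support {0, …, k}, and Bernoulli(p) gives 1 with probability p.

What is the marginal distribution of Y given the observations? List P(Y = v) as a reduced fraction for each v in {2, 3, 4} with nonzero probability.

P(Y=2) = 3/7, P(Y=3) = 1/7, P(Y=4) = 3/7

Enumerate traces; 18 have nonzero weight after conditioning:
  (U=2, Z=0, W=0, Y=3, X=0) weight 1/324
  (U=2, Z=0, W=1, Y=3, X=0) weight 1/648
  (U=2, Z=0, W=2, Y=3, X=0) weight 1/216
  (U=2, Z=1, W=0, Y=3, X=0) weight 1/162
  (U=2, Z=1, W=1, Y=3, X=0) weight 1/324
  (U=2, Z=1, W=2, Y=3, X=0) weight 1/108
  (U=4, Z=0, W=0, Y=2, X=1) weight 1/90
  (U=4, Z=0, W=0, Y=4, X=1) weight 1/90
  … 10 more
Group by Y:
  weight(Y=2) = 1/12
  weight(Y=3) = 1/36
  weight(Y=4) = 1/12
Total weight = 1/12 + 1/36 + 1/12 = 7/36
P(Y=2 | obs) = 1/12 / 7/36 = 3/7
P(Y=3 | obs) = 1/36 / 7/36 = 1/7
P(Y=4 | obs) = 1/12 / 7/36 = 3/7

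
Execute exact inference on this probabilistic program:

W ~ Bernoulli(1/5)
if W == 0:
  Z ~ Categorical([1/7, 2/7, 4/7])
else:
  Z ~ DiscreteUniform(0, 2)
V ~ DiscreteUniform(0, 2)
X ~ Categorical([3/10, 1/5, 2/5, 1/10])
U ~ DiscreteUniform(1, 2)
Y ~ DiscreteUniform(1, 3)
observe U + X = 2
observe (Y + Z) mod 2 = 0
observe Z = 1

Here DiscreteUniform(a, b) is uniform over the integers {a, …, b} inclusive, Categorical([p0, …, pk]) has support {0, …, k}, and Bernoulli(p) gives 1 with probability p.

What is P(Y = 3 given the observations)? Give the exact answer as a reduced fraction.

P(Y = 3 | obs) = 1/2

Enumerate traces; 24 have nonzero weight after conditioning:
  (W=0, Z=1, V=0, X=0, U=2, Y=1) weight 2/525
  (W=0, Z=1, V=0, X=0, U=2, Y=3) weight 2/525
  (W=0, Z=1, V=0, X=1, U=1, Y=1) weight 4/1575
  (W=0, Z=1, V=0, X=1, U=1, Y=3) weight 4/1575
  (W=0, Z=1, V=1, X=0, U=2, Y=1) weight 2/525
  (W=0, Z=1, V=1, X=0, U=2, Y=3) weight 2/525
  (W=0, Z=1, V=1, X=1, U=1, Y=1) weight 4/1575
  (W=0, Z=1, V=1, X=1, U=1, Y=3) weight 4/1575
  … 16 more
Group by Y:
  weight(Y=1) = 31/1260
  weight(Y=3) = 31/1260
Total weight = 31/1260 + 31/1260 = 31/630
P(Y=1 | obs) = 31/1260 / 31/630 = 1/2
P(Y=3 | obs) = 31/1260 / 31/630 = 1/2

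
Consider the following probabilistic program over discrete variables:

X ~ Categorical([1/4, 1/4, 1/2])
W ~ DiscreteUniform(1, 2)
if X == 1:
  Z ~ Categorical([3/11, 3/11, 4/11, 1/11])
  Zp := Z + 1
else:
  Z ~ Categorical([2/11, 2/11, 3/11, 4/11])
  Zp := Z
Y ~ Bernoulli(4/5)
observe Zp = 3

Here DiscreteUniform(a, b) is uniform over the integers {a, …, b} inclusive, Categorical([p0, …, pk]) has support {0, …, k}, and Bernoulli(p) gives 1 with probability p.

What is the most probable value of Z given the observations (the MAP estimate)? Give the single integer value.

Enumerate traces; 12 have nonzero weight after conditioning:
  (X=0, W=1, Z=3, Y=0) weight 1/110
  (X=0, W=1, Z=3, Y=1) weight 2/55
  (X=0, W=2, Z=3, Y=0) weight 1/110
  (X=0, W=2, Z=3, Y=1) weight 2/55
  (X=1, W=1, Z=2, Y=0) weight 1/110
  (X=1, W=1, Z=2, Y=1) weight 2/55
  (X=1, W=2, Z=2, Y=0) weight 1/110
  (X=1, W=2, Z=2, Y=1) weight 2/55
  … 4 more
Group by Z:
  weight(Z=2) = 1/11
  weight(Z=3) = 3/11
Total weight = 1/11 + 3/11 = 4/11
P(Z=2 | obs) = 1/11 / 4/11 = 1/4
P(Z=3 | obs) = 3/11 / 4/11 = 3/4
argmax = 3

argmax_v P(Z = v | obs) = 3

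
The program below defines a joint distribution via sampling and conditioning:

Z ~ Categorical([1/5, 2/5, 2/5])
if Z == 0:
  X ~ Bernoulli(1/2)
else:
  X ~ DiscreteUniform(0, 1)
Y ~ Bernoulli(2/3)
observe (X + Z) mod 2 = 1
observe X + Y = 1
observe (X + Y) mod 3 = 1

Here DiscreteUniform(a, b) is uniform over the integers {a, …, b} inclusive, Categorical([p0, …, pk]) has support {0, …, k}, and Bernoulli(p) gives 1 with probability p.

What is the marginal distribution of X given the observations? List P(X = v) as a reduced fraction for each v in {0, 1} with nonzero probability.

Enumerate traces; 3 have nonzero weight after conditioning:
  (Z=0, X=1, Y=0) weight 1/30
  (Z=1, X=0, Y=1) weight 2/15
  (Z=2, X=1, Y=0) weight 1/15
Group by X:
  weight(X=0) = 2/15
  weight(X=1) = 1/10
Total weight = 2/15 + 1/10 = 7/30
P(X=0 | obs) = 2/15 / 7/30 = 4/7
P(X=1 | obs) = 1/10 / 7/30 = 3/7

P(X=0) = 4/7, P(X=1) = 3/7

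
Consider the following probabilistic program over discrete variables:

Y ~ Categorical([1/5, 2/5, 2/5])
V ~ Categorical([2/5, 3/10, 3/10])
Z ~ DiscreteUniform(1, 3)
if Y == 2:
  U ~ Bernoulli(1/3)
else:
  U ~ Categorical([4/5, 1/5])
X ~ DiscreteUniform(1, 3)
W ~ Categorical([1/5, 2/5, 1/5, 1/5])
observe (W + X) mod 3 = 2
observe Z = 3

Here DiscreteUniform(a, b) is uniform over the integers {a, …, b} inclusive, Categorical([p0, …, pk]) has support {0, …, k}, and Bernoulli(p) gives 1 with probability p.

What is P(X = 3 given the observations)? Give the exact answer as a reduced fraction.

Enumerate traces; 72 have nonzero weight after conditioning:
  (Y=0, V=0, Z=3, U=0, X=1, W=1) weight 16/5625
  (Y=0, V=0, Z=3, U=0, X=2, W=0) weight 8/5625
  (Y=0, V=0, Z=3, U=0, X=2, W=3) weight 8/5625
  (Y=0, V=0, Z=3, U=0, X=3, W=2) weight 8/5625
  (Y=0, V=0, Z=3, U=1, X=1, W=1) weight 4/5625
  (Y=0, V=0, Z=3, U=1, X=2, W=0) weight 2/5625
  (Y=0, V=0, Z=3, U=1, X=2, W=3) weight 2/5625
  (Y=0, V=0, Z=3, U=1, X=3, W=2) weight 2/5625
  … 64 more
Group by X:
  weight(X=1) = 2/45
  weight(X=2) = 2/45
  weight(X=3) = 1/45
Total weight = 2/45 + 2/45 + 1/45 = 1/9
P(X=1 | obs) = 2/45 / 1/9 = 2/5
P(X=2 | obs) = 2/45 / 1/9 = 2/5
P(X=3 | obs) = 1/45 / 1/9 = 1/5

P(X = 3 | obs) = 1/5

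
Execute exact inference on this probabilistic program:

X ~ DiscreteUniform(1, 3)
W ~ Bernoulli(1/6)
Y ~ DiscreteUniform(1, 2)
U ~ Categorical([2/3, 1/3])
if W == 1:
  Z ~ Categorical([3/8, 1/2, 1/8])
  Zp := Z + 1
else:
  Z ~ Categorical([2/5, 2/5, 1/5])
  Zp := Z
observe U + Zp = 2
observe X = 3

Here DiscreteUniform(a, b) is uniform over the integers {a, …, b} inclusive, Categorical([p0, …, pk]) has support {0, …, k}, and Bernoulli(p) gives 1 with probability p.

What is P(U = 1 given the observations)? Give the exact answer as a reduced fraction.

Enumerate traces; 8 have nonzero weight after conditioning:
  (X=3, W=0, Y=1, U=0, Z=2) weight 1/54
  (X=3, W=0, Y=1, U=1, Z=1) weight 1/54
  (X=3, W=0, Y=2, U=0, Z=2) weight 1/54
  (X=3, W=0, Y=2, U=1, Z=1) weight 1/54
  (X=3, W=1, Y=1, U=0, Z=1) weight 1/108
  (X=3, W=1, Y=1, U=1, Z=0) weight 1/288
  (X=3, W=1, Y=2, U=0, Z=1) weight 1/108
  (X=3, W=1, Y=2, U=1, Z=0) weight 1/288
Group by U:
  weight(U=0) = 1/18
  weight(U=1) = 19/432
Total weight = 1/18 + 19/432 = 43/432
P(U=0 | obs) = 1/18 / 43/432 = 24/43
P(U=1 | obs) = 19/432 / 43/432 = 19/43

P(U = 1 | obs) = 19/43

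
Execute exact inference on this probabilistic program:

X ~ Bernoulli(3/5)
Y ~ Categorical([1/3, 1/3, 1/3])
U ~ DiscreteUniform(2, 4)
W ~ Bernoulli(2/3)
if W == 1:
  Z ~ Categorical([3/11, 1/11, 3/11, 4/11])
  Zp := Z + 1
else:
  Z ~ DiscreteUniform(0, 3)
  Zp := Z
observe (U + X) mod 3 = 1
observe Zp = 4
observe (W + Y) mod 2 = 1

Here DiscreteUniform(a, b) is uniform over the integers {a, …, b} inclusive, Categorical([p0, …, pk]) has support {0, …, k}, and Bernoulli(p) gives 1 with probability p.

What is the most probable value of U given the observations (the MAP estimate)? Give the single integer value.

Enumerate traces; 4 have nonzero weight after conditioning:
  (X=0, Y=0, U=4, W=1, Z=3) weight 16/1485
  (X=0, Y=2, U=4, W=1, Z=3) weight 16/1485
  (X=1, Y=0, U=3, W=1, Z=3) weight 8/495
  (X=1, Y=2, U=3, W=1, Z=3) weight 8/495
Group by U:
  weight(U=3) = 16/495
  weight(U=4) = 32/1485
Total weight = 16/495 + 32/1485 = 16/297
P(U=3 | obs) = 16/495 / 16/297 = 3/5
P(U=4 | obs) = 32/1485 / 16/297 = 2/5
argmax = 3

argmax_v P(U = v | obs) = 3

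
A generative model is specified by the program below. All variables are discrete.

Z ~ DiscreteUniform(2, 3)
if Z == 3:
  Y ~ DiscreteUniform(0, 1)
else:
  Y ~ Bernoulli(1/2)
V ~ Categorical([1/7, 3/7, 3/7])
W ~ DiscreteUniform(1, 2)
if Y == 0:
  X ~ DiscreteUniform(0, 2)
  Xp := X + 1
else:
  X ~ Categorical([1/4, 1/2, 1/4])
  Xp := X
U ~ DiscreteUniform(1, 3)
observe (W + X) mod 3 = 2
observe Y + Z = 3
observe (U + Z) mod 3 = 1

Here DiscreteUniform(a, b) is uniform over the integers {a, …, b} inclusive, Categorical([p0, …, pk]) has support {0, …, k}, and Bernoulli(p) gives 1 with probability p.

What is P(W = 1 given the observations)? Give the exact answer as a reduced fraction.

Enumerate traces; 12 have nonzero weight after conditioning:
  (Z=2, Y=1, V=0, W=1, X=1, U=2) weight 1/336
  (Z=2, Y=1, V=0, W=2, X=0, U=2) weight 1/672
  (Z=2, Y=1, V=1, W=1, X=1, U=2) weight 1/112
  (Z=2, Y=1, V=1, W=2, X=0, U=2) weight 1/224
  (Z=2, Y=1, V=2, W=1, X=1, U=2) weight 1/112
  (Z=2, Y=1, V=2, W=2, X=0, U=2) weight 1/224
  (Z=3, Y=0, V=0, W=1, X=1, U=1) weight 1/504
  (Z=3, Y=0, V=0, W=2, X=0, U=1) weight 1/504
  … 4 more
Group by W:
  weight(W=1) = 5/144
  weight(W=2) = 7/288
Total weight = 5/144 + 7/288 = 17/288
P(W=1 | obs) = 5/144 / 17/288 = 10/17
P(W=2 | obs) = 7/288 / 17/288 = 7/17

P(W = 1 | obs) = 10/17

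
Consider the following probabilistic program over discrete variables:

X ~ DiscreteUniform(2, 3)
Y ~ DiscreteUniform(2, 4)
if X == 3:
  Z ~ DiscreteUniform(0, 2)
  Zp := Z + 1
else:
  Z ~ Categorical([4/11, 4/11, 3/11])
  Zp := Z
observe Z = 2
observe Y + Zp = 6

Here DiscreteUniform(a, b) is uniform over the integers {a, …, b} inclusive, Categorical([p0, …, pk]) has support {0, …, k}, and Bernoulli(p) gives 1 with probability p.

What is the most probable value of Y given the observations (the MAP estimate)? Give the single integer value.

argmax_v P(Y = v | obs) = 3

Enumerate traces; 2 have nonzero weight after conditioning:
  (X=2, Y=4, Z=2) weight 1/22
  (X=3, Y=3, Z=2) weight 1/18
Group by Y:
  weight(Y=3) = 1/18
  weight(Y=4) = 1/22
Total weight = 1/18 + 1/22 = 10/99
P(Y=3 | obs) = 1/18 / 10/99 = 11/20
P(Y=4 | obs) = 1/22 / 10/99 = 9/20
argmax = 3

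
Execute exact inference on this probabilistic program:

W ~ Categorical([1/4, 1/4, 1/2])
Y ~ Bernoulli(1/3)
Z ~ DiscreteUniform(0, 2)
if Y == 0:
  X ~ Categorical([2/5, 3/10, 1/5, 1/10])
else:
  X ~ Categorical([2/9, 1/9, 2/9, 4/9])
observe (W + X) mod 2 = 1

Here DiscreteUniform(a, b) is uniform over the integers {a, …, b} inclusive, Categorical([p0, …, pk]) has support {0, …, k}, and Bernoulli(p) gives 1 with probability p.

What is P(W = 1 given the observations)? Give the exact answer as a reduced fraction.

P(W = 1 | obs) = 74/257

Enumerate traces; 36 have nonzero weight after conditioning:
  (W=0, Y=0, Z=0, X=1) weight 1/60
  (W=0, Y=0, Z=0, X=3) weight 1/180
  (W=0, Y=0, Z=1, X=1) weight 1/60
  (W=0, Y=0, Z=1, X=3) weight 1/180
  (W=0, Y=0, Z=2, X=1) weight 1/60
  (W=0, Y=0, Z=2, X=3) weight 1/180
  (W=0, Y=1, Z=0, X=1) weight 1/324
  (W=0, Y=1, Z=0, X=3) weight 1/81
  (W=1, Y=0, Z=0, X=0) weight 1/45
  (W=2, Y=0, Z=0, X=1) weight 1/30
  … 26 more
Group by W:
  weight(W=0) = 61/540
  weight(W=1) = 37/270
  weight(W=2) = 61/270
Total weight = 61/540 + 37/270 + 61/270 = 257/540
P(W=0 | obs) = 61/540 / 257/540 = 61/257
P(W=1 | obs) = 37/270 / 257/540 = 74/257
P(W=2 | obs) = 61/270 / 257/540 = 122/257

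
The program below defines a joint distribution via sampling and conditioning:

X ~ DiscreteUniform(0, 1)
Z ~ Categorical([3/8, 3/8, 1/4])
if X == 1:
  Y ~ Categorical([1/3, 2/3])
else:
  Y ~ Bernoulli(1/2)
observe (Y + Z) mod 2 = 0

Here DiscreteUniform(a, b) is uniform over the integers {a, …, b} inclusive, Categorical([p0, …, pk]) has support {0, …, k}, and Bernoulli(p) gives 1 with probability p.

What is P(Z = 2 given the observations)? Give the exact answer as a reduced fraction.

Enumerate traces; 6 have nonzero weight after conditioning:
  (X=0, Z=0, Y=0) weight 3/32
  (X=0, Z=1, Y=1) weight 3/32
  (X=0, Z=2, Y=0) weight 1/16
  (X=1, Z=0, Y=0) weight 1/16
  (X=1, Z=1, Y=1) weight 1/8
  (X=1, Z=2, Y=0) weight 1/24
Group by Z:
  weight(Z=0) = 5/32
  weight(Z=1) = 7/32
  weight(Z=2) = 5/48
Total weight = 5/32 + 7/32 + 5/48 = 23/48
P(Z=0 | obs) = 5/32 / 23/48 = 15/46
P(Z=1 | obs) = 7/32 / 23/48 = 21/46
P(Z=2 | obs) = 5/48 / 23/48 = 5/23

P(Z = 2 | obs) = 5/23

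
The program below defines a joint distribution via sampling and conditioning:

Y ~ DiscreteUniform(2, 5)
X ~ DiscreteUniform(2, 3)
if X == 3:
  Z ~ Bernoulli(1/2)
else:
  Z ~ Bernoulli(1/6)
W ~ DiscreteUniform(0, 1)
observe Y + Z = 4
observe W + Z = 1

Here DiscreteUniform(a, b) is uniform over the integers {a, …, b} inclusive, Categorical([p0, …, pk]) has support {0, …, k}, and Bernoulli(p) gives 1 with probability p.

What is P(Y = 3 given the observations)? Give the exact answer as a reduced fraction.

P(Y = 3 | obs) = 1/3

Enumerate traces; 4 have nonzero weight after conditioning:
  (Y=3, X=2, Z=1, W=0) weight 1/96
  (Y=3, X=3, Z=1, W=0) weight 1/32
  (Y=4, X=2, Z=0, W=1) weight 5/96
  (Y=4, X=3, Z=0, W=1) weight 1/32
Group by Y:
  weight(Y=3) = 1/24
  weight(Y=4) = 1/12
Total weight = 1/24 + 1/12 = 1/8
P(Y=3 | obs) = 1/24 / 1/8 = 1/3
P(Y=4 | obs) = 1/12 / 1/8 = 2/3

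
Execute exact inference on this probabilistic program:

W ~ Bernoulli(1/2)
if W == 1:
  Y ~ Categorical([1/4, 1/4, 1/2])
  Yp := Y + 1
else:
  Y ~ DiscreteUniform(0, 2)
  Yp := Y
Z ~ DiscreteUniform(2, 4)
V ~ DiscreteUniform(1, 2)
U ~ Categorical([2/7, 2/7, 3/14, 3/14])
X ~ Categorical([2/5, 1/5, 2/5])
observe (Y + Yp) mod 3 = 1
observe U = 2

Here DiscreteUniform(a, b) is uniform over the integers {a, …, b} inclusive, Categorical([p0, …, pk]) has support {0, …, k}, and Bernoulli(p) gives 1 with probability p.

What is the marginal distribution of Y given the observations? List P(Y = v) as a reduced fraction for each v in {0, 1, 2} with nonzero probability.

P(Y=0) = 3/7, P(Y=2) = 4/7

Enumerate traces; 36 have nonzero weight after conditioning:
  (W=0, Y=2, Z=2, V=1, U=2, X=0) weight 1/420
  (W=0, Y=2, Z=2, V=1, U=2, X=1) weight 1/840
  (W=0, Y=2, Z=2, V=1, U=2, X=2) weight 1/420
  (W=0, Y=2, Z=2, V=2, U=2, X=0) weight 1/420
  (W=0, Y=2, Z=2, V=2, U=2, X=1) weight 1/840
  (W=0, Y=2, Z=2, V=2, U=2, X=2) weight 1/420
  (W=0, Y=2, Z=3, V=1, U=2, X=0) weight 1/420
  (W=0, Y=2, Z=3, V=1, U=2, X=1) weight 1/840
  (W=1, Y=0, Z=2, V=1, U=2, X=0) weight 1/560
  … 27 more
Group by Y:
  weight(Y=0) = 3/112
  weight(Y=2) = 1/28
Total weight = 3/112 + 1/28 = 1/16
P(Y=0 | obs) = 3/112 / 1/16 = 3/7
P(Y=2 | obs) = 1/28 / 1/16 = 4/7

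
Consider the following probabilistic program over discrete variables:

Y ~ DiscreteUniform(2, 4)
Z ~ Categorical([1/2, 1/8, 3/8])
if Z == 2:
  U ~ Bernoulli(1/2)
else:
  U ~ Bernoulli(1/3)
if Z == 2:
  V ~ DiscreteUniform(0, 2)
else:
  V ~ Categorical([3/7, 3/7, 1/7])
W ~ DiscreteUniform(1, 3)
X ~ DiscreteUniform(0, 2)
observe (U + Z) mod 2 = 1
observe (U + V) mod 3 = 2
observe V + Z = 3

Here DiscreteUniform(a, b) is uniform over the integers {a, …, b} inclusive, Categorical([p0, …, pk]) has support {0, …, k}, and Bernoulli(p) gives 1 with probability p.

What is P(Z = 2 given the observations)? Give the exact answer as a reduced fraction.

P(Z = 2 | obs) = 21/25

Enumerate traces; 54 have nonzero weight after conditioning:
  (Y=2, Z=1, U=0, V=2, W=1, X=0) weight 1/2268
  (Y=2, Z=1, U=0, V=2, W=1, X=1) weight 1/2268
  (Y=2, Z=1, U=0, V=2, W=1, X=2) weight 1/2268
  (Y=2, Z=1, U=0, V=2, W=2, X=0) weight 1/2268
  (Y=2, Z=1, U=0, V=2, W=2, X=1) weight 1/2268
  (Y=2, Z=1, U=0, V=2, W=2, X=2) weight 1/2268
  (Y=2, Z=1, U=0, V=2, W=3, X=0) weight 1/2268
  (Y=2, Z=1, U=0, V=2, W=3, X=1) weight 1/2268
  (Y=2, Z=2, U=1, V=1, W=1, X=0) weight 1/432
  … 45 more
Group by Z:
  weight(Z=1) = 1/84
  weight(Z=2) = 1/16
Total weight = 1/84 + 1/16 = 25/336
P(Z=1 | obs) = 1/84 / 25/336 = 4/25
P(Z=2 | obs) = 1/16 / 25/336 = 21/25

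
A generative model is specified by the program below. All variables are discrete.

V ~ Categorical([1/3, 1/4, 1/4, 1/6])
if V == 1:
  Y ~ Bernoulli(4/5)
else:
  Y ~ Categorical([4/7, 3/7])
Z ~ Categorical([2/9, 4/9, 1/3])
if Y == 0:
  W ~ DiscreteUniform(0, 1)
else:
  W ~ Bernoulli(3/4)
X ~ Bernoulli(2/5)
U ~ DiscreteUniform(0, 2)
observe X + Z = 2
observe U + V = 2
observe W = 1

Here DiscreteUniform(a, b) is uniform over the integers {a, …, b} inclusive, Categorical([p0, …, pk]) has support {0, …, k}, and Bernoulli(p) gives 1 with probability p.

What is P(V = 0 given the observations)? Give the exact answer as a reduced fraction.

P(V = 0 | obs) = 340/889

Enumerate traces; 12 have nonzero weight after conditioning:
  (V=0, Y=0, Z=1, W=1, X=1, U=2) weight 16/2835
  (V=0, Y=0, Z=2, W=1, X=0, U=2) weight 2/315
  (V=0, Y=1, Z=1, W=1, X=1, U=2) weight 2/315
  (V=0, Y=1, Z=2, W=1, X=0, U=2) weight 1/140
  (V=1, Y=0, Z=1, W=1, X=1, U=1) weight 1/675
  (V=1, Y=0, Z=2, W=1, X=0, U=1) weight 1/600
  (V=1, Y=1, Z=1, W=1, X=1, U=1) weight 2/225
  (V=1, Y=1, Z=2, W=1, X=0, U=1) weight 1/100
  (V=2, Y=0, Z=1, W=1, X=1, U=0) weight 4/945
  … 3 more
Group by V:
  weight(V=0) = 289/11340
  weight(V=1) = 119/5400
  weight(V=2) = 289/15120
Total weight = 289/11340 + 119/5400 + 289/15120 = 2159/32400
P(V=0 | obs) = 289/11340 / 2159/32400 = 340/889
P(V=1 | obs) = 119/5400 / 2159/32400 = 42/127
P(V=2 | obs) = 289/15120 / 2159/32400 = 255/889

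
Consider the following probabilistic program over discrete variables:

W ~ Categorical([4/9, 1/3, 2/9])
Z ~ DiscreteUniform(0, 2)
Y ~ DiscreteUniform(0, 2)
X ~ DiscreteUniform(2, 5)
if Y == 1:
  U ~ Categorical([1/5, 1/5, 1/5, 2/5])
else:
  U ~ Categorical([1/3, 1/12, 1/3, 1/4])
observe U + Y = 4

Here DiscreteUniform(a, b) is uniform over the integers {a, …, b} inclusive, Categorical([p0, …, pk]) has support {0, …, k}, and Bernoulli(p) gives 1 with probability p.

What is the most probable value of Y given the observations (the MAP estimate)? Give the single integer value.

argmax_v P(Y = v | obs) = 1

Enumerate traces; 72 have nonzero weight after conditioning:
  (W=0, Z=0, Y=1, X=2, U=3) weight 2/405
  (W=0, Z=0, Y=1, X=3, U=3) weight 2/405
  (W=0, Z=0, Y=1, X=4, U=3) weight 2/405
  (W=0, Z=0, Y=1, X=5, U=3) weight 2/405
  (W=0, Z=0, Y=2, X=2, U=2) weight 1/243
  (W=0, Z=0, Y=2, X=3, U=2) weight 1/243
  (W=0, Z=0, Y=2, X=4, U=2) weight 1/243
  (W=0, Z=0, Y=2, X=5, U=2) weight 1/243
  … 64 more
Group by Y:
  weight(Y=1) = 2/15
  weight(Y=2) = 1/9
Total weight = 2/15 + 1/9 = 11/45
P(Y=1 | obs) = 2/15 / 11/45 = 6/11
P(Y=2 | obs) = 1/9 / 11/45 = 5/11
argmax = 1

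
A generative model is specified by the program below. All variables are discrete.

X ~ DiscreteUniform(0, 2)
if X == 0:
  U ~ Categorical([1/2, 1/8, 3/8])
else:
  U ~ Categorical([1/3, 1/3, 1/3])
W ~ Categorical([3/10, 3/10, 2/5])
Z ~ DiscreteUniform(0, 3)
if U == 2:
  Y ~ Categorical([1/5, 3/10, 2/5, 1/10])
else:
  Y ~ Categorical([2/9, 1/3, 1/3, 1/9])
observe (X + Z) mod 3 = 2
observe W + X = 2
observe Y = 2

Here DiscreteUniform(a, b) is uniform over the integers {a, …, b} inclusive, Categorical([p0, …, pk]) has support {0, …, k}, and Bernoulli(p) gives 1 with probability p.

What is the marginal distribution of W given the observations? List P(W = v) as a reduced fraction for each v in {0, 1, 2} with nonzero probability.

Enumerate traces; 12 have nonzero weight after conditioning:
  (X=0, U=0, W=2, Z=2, Y=2) weight 1/180
  (X=0, U=1, W=2, Z=2, Y=2) weight 1/720
  (X=0, U=2, W=2, Z=2, Y=2) weight 1/200
  (X=1, U=0, W=1, Z=1, Y=2) weight 1/360
  (X=1, U=1, W=1, Z=1, Y=2) weight 1/360
  (X=1, U=2, W=1, Z=1, Y=2) weight 1/300
  (X=2, U=0, W=0, Z=0, Y=2) weight 1/360
  (X=2, U=0, W=0, Z=3, Y=2) weight 1/360
  … 4 more
Group by W:
  weight(W=0) = 4/225
  weight(W=1) = 2/225
  weight(W=2) = 43/3600
Total weight = 4/225 + 2/225 + 43/3600 = 139/3600
P(W=0 | obs) = 4/225 / 139/3600 = 64/139
P(W=1 | obs) = 2/225 / 139/3600 = 32/139
P(W=2 | obs) = 43/3600 / 139/3600 = 43/139

P(W=0) = 64/139, P(W=1) = 32/139, P(W=2) = 43/139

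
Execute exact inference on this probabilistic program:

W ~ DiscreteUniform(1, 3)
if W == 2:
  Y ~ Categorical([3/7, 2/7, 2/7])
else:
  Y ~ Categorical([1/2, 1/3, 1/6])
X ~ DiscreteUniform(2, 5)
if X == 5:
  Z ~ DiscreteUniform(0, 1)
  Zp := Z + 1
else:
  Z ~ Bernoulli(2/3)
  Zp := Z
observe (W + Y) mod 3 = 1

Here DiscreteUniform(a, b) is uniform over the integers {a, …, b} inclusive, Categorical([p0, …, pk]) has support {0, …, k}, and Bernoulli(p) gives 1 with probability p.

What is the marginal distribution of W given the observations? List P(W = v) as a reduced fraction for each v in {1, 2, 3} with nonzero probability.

P(W=1) = 21/47, P(W=2) = 12/47, P(W=3) = 14/47

Enumerate traces; 24 have nonzero weight after conditioning:
  (W=1, Y=0, X=2, Z=0) weight 1/72
  (W=1, Y=0, X=2, Z=1) weight 1/36
  (W=1, Y=0, X=3, Z=0) weight 1/72
  (W=1, Y=0, X=3, Z=1) weight 1/36
  (W=1, Y=0, X=4, Z=0) weight 1/72
  (W=1, Y=0, X=4, Z=1) weight 1/36
  (W=1, Y=0, X=5, Z=0) weight 1/48
  (W=1, Y=0, X=5, Z=1) weight 1/48
  (W=2, Y=2, X=2, Z=0) weight 1/126
  (W=3, Y=1, X=2, Z=0) weight 1/108
  … 14 more
Group by W:
  weight(W=1) = 1/6
  weight(W=2) = 2/21
  weight(W=3) = 1/9
Total weight = 1/6 + 2/21 + 1/9 = 47/126
P(W=1 | obs) = 1/6 / 47/126 = 21/47
P(W=2 | obs) = 2/21 / 47/126 = 12/47
P(W=3 | obs) = 1/9 / 47/126 = 14/47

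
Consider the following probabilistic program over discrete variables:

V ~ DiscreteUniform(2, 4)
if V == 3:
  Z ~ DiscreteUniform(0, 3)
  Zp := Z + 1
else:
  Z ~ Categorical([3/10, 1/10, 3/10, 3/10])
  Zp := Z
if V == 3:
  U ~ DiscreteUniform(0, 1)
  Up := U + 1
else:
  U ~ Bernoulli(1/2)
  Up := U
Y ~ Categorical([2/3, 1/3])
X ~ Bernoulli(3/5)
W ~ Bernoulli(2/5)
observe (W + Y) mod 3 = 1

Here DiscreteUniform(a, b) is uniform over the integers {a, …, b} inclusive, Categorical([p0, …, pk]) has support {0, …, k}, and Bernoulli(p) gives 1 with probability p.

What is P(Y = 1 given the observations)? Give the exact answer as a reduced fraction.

Enumerate traces; 96 have nonzero weight after conditioning:
  (V=2, Z=0, U=0, Y=0, X=0, W=1) weight 2/375
  (V=2, Z=0, U=0, Y=0, X=1, W=1) weight 1/125
  (V=2, Z=0, U=0, Y=1, X=0, W=0) weight 1/250
  (V=2, Z=0, U=0, Y=1, X=1, W=0) weight 3/500
  (V=2, Z=0, U=1, Y=0, X=0, W=1) weight 2/375
  (V=2, Z=0, U=1, Y=0, X=1, W=1) weight 1/125
  (V=2, Z=0, U=1, Y=1, X=0, W=0) weight 1/250
  (V=2, Z=0, U=1, Y=1, X=1, W=0) weight 3/500
  … 88 more
Group by Y:
  weight(Y=0) = 4/15
  weight(Y=1) = 1/5
Total weight = 4/15 + 1/5 = 7/15
P(Y=0 | obs) = 4/15 / 7/15 = 4/7
P(Y=1 | obs) = 1/5 / 7/15 = 3/7

P(Y = 1 | obs) = 3/7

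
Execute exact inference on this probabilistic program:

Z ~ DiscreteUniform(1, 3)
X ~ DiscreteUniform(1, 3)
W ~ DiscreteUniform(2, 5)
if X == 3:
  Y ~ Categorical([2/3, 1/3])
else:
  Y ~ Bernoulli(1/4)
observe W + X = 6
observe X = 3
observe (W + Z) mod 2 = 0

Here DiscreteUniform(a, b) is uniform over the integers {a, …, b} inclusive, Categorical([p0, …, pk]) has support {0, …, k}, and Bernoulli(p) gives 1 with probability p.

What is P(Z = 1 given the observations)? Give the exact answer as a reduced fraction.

Enumerate traces; 4 have nonzero weight after conditioning:
  (Z=1, X=3, W=3, Y=0) weight 1/54
  (Z=1, X=3, W=3, Y=1) weight 1/108
  (Z=3, X=3, W=3, Y=0) weight 1/54
  (Z=3, X=3, W=3, Y=1) weight 1/108
Group by Z:
  weight(Z=1) = 1/36
  weight(Z=3) = 1/36
Total weight = 1/36 + 1/36 = 1/18
P(Z=1 | obs) = 1/36 / 1/18 = 1/2
P(Z=3 | obs) = 1/36 / 1/18 = 1/2

P(Z = 1 | obs) = 1/2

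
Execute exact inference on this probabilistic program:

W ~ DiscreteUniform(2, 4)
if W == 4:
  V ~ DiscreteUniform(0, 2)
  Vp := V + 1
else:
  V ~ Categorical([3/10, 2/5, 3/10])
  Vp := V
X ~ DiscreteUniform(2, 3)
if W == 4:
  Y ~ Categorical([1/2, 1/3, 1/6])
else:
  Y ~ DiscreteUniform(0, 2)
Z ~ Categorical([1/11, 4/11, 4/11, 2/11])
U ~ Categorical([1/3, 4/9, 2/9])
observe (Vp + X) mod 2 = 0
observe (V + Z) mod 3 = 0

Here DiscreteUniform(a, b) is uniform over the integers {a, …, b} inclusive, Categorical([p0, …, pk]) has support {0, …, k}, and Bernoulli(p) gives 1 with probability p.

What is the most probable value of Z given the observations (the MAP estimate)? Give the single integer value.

argmax_v P(Z = v | obs) = 2

Enumerate traces; 108 have nonzero weight after conditioning:
  (W=2, V=0, X=2, Y=0, Z=0, U=0) weight 1/1980
  (W=2, V=0, X=2, Y=0, Z=0, U=1) weight 1/1485
  (W=2, V=0, X=2, Y=0, Z=0, U=2) weight 1/2970
  (W=2, V=0, X=2, Y=0, Z=3, U=0) weight 1/990
  (W=2, V=0, X=2, Y=0, Z=3, U=1) weight 2/1485
  (W=2, V=0, X=2, Y=0, Z=3, U=2) weight 1/1485
  (W=2, V=0, X=2, Y=1, Z=0, U=0) weight 1/1980
  (W=2, V=0, X=2, Y=1, Z=0, U=1) weight 1/1485
  (W=2, V=1, X=3, Y=0, Z=2, U=0) weight 4/1485
  (W=2, V=2, X=2, Y=0, Z=1, U=0) weight 1/495
  … 98 more
Group by Z:
  weight(Z=0) = 7/495
  weight(Z=1) = 28/495
  weight(Z=2) = 34/495
  weight(Z=3) = 14/495
Total weight = 7/495 + 28/495 + 34/495 + 14/495 = 83/495
P(Z=0 | obs) = 7/495 / 83/495 = 7/83
P(Z=1 | obs) = 28/495 / 83/495 = 28/83
P(Z=2 | obs) = 34/495 / 83/495 = 34/83
P(Z=3 | obs) = 14/495 / 83/495 = 14/83
argmax = 2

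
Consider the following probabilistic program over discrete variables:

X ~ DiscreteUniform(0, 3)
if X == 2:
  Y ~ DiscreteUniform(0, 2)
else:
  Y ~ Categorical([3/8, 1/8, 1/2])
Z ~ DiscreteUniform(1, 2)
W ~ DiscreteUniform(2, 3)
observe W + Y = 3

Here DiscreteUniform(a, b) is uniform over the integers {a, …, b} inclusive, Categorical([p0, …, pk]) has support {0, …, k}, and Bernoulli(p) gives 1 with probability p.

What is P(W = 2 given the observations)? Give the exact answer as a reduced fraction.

Enumerate traces; 16 have nonzero weight after conditioning:
  (X=0, Y=0, Z=1, W=3) weight 3/128
  (X=0, Y=0, Z=2, W=3) weight 3/128
  (X=0, Y=1, Z=1, W=2) weight 1/128
  (X=0, Y=1, Z=2, W=2) weight 1/128
  (X=1, Y=0, Z=1, W=3) weight 3/128
  (X=1, Y=0, Z=2, W=3) weight 3/128
  (X=1, Y=1, Z=1, W=2) weight 1/128
  (X=1, Y=1, Z=2, W=2) weight 1/128
  … 8 more
Group by W:
  weight(W=2) = 17/192
  weight(W=3) = 35/192
Total weight = 17/192 + 35/192 = 13/48
P(W=2 | obs) = 17/192 / 13/48 = 17/52
P(W=3 | obs) = 35/192 / 13/48 = 35/52

P(W = 2 | obs) = 17/52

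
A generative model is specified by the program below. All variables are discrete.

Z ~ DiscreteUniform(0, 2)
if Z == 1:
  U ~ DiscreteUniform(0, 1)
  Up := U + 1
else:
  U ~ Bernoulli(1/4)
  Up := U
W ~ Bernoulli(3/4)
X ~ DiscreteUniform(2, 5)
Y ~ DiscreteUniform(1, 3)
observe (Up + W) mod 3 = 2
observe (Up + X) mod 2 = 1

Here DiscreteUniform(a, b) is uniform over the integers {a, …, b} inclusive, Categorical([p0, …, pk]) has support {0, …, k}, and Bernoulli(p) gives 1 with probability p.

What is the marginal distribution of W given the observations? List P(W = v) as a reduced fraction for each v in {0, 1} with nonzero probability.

P(W=0) = 1/7, P(W=1) = 6/7

Enumerate traces; 24 have nonzero weight after conditioning:
  (Z=0, U=1, W=1, X=2, Y=1) weight 1/192
  (Z=0, U=1, W=1, X=2, Y=2) weight 1/192
  (Z=0, U=1, W=1, X=2, Y=3) weight 1/192
  (Z=0, U=1, W=1, X=4, Y=1) weight 1/192
  (Z=0, U=1, W=1, X=4, Y=2) weight 1/192
  (Z=0, U=1, W=1, X=4, Y=3) weight 1/192
  (Z=1, U=0, W=1, X=2, Y=1) weight 1/96
  (Z=1, U=0, W=1, X=2, Y=2) weight 1/96
  (Z=1, U=1, W=0, X=3, Y=1) weight 1/288
  … 15 more
Group by W:
  weight(W=0) = 1/48
  weight(W=1) = 1/8
Total weight = 1/48 + 1/8 = 7/48
P(W=0 | obs) = 1/48 / 7/48 = 1/7
P(W=1 | obs) = 1/8 / 7/48 = 6/7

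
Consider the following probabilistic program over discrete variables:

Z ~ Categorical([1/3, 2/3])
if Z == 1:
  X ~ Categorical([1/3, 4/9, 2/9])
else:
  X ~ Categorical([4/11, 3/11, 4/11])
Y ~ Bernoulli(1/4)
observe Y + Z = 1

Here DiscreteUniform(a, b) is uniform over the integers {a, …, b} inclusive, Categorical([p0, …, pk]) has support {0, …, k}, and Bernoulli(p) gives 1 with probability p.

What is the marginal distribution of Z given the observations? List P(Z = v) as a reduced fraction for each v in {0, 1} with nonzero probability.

P(Z=0) = 1/7, P(Z=1) = 6/7

Enumerate traces; 6 have nonzero weight after conditioning:
  (Z=0, X=0, Y=1) weight 1/33
  (Z=0, X=1, Y=1) weight 1/44
  (Z=0, X=2, Y=1) weight 1/33
  (Z=1, X=0, Y=0) weight 1/6
  (Z=1, X=1, Y=0) weight 2/9
  (Z=1, X=2, Y=0) weight 1/9
Group by Z:
  weight(Z=0) = 1/12
  weight(Z=1) = 1/2
Total weight = 1/12 + 1/2 = 7/12
P(Z=0 | obs) = 1/12 / 7/12 = 1/7
P(Z=1 | obs) = 1/2 / 7/12 = 6/7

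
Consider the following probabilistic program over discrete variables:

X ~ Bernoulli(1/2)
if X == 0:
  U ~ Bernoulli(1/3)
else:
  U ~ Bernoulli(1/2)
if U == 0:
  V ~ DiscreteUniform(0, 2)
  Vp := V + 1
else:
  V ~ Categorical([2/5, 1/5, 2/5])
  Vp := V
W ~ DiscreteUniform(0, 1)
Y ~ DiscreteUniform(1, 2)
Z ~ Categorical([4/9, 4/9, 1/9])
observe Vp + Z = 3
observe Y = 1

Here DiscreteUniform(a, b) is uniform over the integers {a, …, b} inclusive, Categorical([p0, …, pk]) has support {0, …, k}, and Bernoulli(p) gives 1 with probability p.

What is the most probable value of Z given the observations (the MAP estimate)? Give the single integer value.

argmax_v P(Z = v | obs) = 1

Enumerate traces; 20 have nonzero weight after conditioning:
  (X=0, U=0, V=0, W=0, Y=1, Z=2) weight 1/324
  (X=0, U=0, V=0, W=1, Y=1, Z=2) weight 1/324
  (X=0, U=0, V=1, W=0, Y=1, Z=1) weight 1/81
  (X=0, U=0, V=1, W=1, Y=1, Z=1) weight 1/81
  (X=0, U=0, V=2, W=0, Y=1, Z=0) weight 1/81
  (X=0, U=0, V=2, W=1, Y=1, Z=0) weight 1/81
  (X=0, U=1, V=1, W=0, Y=1, Z=2) weight 1/1080
  (X=0, U=1, V=1, W=1, Y=1, Z=2) weight 1/1080
  … 12 more
Group by Z:
  weight(Z=0) = 7/162
  weight(Z=1) = 13/162
  weight(Z=2) = 5/324
Total weight = 7/162 + 13/162 + 5/324 = 5/36
P(Z=0 | obs) = 7/162 / 5/36 = 14/45
P(Z=1 | obs) = 13/162 / 5/36 = 26/45
P(Z=2 | obs) = 5/324 / 5/36 = 1/9
argmax = 1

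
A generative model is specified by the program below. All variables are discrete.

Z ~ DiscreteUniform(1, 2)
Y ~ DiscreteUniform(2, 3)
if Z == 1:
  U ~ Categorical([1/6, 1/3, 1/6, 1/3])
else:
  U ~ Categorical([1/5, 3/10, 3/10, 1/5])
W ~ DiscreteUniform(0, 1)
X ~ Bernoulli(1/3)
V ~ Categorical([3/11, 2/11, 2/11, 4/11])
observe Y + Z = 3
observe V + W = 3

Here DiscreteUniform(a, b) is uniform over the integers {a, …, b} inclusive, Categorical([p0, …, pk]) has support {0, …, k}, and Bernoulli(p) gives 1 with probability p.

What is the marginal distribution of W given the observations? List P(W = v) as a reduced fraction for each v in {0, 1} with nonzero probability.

P(W=0) = 2/3, P(W=1) = 1/3

Enumerate traces; 16 have nonzero weight after conditioning:
  (Z=1, Y=2, U=0, W=0, X=0, V=3) weight 1/198
  (Z=1, Y=2, U=0, W=0, X=1, V=3) weight 1/396
  (Z=1, Y=2, U=0, W=1, X=0, V=2) weight 1/396
  (Z=1, Y=2, U=0, W=1, X=1, V=2) weight 1/792
  (Z=1, Y=2, U=1, W=0, X=0, V=3) weight 1/99
  (Z=1, Y=2, U=1, W=0, X=1, V=3) weight 1/198
  (Z=1, Y=2, U=1, W=1, X=0, V=2) weight 1/198
  (Z=1, Y=2, U=1, W=1, X=1, V=2) weight 1/396
  … 8 more
Group by W:
  weight(W=0) = 1/22
  weight(W=1) = 1/44
Total weight = 1/22 + 1/44 = 3/44
P(W=0 | obs) = 1/22 / 3/44 = 2/3
P(W=1 | obs) = 1/44 / 3/44 = 1/3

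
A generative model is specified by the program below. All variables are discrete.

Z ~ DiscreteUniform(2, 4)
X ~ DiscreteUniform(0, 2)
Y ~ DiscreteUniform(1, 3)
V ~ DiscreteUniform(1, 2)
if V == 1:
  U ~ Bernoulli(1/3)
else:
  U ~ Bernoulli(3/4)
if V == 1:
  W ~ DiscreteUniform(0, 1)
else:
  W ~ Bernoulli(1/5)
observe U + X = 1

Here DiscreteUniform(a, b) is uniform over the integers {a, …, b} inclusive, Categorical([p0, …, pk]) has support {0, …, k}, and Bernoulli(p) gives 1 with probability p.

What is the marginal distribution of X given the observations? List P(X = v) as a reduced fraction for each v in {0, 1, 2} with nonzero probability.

Enumerate traces; 72 have nonzero weight after conditioning:
  (Z=2, X=0, Y=1, V=1, U=1, W=0) weight 1/324
  (Z=2, X=0, Y=1, V=1, U=1, W=1) weight 1/324
  (Z=2, X=0, Y=1, V=2, U=1, W=0) weight 1/90
  (Z=2, X=0, Y=1, V=2, U=1, W=1) weight 1/360
  (Z=2, X=0, Y=2, V=1, U=1, W=0) weight 1/324
  (Z=2, X=0, Y=2, V=1, U=1, W=1) weight 1/324
  (Z=2, X=0, Y=2, V=2, U=1, W=0) weight 1/90
  (Z=2, X=0, Y=2, V=2, U=1, W=1) weight 1/360
  (Z=2, X=1, Y=1, V=1, U=0, W=0) weight 1/162
  … 63 more
Group by X:
  weight(X=0) = 13/72
  weight(X=1) = 11/72
Total weight = 13/72 + 11/72 = 1/3
P(X=0 | obs) = 13/72 / 1/3 = 13/24
P(X=1 | obs) = 11/72 / 1/3 = 11/24

P(X=0) = 13/24, P(X=1) = 11/24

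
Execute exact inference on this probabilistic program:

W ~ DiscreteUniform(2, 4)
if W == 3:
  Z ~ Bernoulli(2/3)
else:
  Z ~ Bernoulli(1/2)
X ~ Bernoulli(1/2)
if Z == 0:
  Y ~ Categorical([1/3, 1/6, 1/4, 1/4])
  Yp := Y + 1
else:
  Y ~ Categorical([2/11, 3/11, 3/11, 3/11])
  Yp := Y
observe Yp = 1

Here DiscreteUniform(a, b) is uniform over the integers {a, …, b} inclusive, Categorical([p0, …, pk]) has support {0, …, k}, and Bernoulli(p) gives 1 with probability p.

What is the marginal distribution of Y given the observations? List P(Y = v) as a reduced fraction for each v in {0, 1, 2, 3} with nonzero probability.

Enumerate traces; 12 have nonzero weight after conditioning:
  (W=2, Z=0, X=0, Y=0) weight 1/36
  (W=2, Z=0, X=1, Y=0) weight 1/36
  (W=2, Z=1, X=0, Y=1) weight 1/44
  (W=2, Z=1, X=1, Y=1) weight 1/44
  (W=3, Z=0, X=0, Y=0) weight 1/54
  (W=3, Z=0, X=1, Y=0) weight 1/54
  (W=3, Z=1, X=0, Y=1) weight 1/33
  (W=3, Z=1, X=1, Y=1) weight 1/33
  … 4 more
Group by Y:
  weight(Y=0) = 4/27
  weight(Y=1) = 5/33
Total weight = 4/27 + 5/33 = 89/297
P(Y=0 | obs) = 4/27 / 89/297 = 44/89
P(Y=1 | obs) = 5/33 / 89/297 = 45/89

P(Y=0) = 44/89, P(Y=1) = 45/89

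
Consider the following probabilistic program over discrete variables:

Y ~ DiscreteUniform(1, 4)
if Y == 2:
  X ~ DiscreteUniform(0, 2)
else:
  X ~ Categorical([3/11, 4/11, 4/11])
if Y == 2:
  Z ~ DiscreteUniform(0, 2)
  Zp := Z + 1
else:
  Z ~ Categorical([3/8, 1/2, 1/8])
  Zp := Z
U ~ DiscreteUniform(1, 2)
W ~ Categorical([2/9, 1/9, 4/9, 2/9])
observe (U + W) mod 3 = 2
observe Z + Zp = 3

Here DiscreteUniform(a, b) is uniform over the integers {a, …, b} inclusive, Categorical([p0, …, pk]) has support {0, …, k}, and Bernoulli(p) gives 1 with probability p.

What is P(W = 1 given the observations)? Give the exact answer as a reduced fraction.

Enumerate traces; 9 have nonzero weight after conditioning:
  (Y=2, X=0, Z=1, U=1, W=1) weight 1/648
  (Y=2, X=0, Z=1, U=2, W=0) weight 1/324
  (Y=2, X=0, Z=1, U=2, W=3) weight 1/324
  (Y=2, X=1, Z=1, U=1, W=1) weight 1/648
  (Y=2, X=1, Z=1, U=2, W=0) weight 1/324
  (Y=2, X=1, Z=1, U=2, W=3) weight 1/324
  (Y=2, X=2, Z=1, U=1, W=1) weight 1/648
  (Y=2, X=2, Z=1, U=2, W=0) weight 1/324
  … 1 more
Group by W:
  weight(W=0) = 1/108
  weight(W=1) = 1/216
  weight(W=3) = 1/108
Total weight = 1/108 + 1/216 + 1/108 = 5/216
P(W=0 | obs) = 1/108 / 5/216 = 2/5
P(W=1 | obs) = 1/216 / 5/216 = 1/5
P(W=3 | obs) = 1/108 / 5/216 = 2/5

P(W = 1 | obs) = 1/5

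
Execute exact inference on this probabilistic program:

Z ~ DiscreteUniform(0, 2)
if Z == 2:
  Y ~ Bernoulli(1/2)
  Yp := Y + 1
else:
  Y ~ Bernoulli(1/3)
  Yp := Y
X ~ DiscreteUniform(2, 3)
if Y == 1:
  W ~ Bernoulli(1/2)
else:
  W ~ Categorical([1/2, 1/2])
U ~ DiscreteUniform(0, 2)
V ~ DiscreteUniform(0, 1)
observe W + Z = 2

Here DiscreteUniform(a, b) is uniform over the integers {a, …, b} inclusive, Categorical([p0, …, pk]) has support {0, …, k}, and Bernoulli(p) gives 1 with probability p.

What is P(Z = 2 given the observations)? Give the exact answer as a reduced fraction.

Enumerate traces; 48 have nonzero weight after conditioning:
  (Z=1, Y=0, X=2, W=1, U=0, V=0) weight 1/108
  (Z=1, Y=0, X=2, W=1, U=0, V=1) weight 1/108
  (Z=1, Y=0, X=2, W=1, U=1, V=0) weight 1/108
  (Z=1, Y=0, X=2, W=1, U=1, V=1) weight 1/108
  (Z=1, Y=0, X=2, W=1, U=2, V=0) weight 1/108
  (Z=1, Y=0, X=2, W=1, U=2, V=1) weight 1/108
  (Z=1, Y=0, X=3, W=1, U=0, V=0) weight 1/108
  (Z=1, Y=0, X=3, W=1, U=0, V=1) weight 1/108
  (Z=2, Y=0, X=2, W=0, U=0, V=0) weight 1/144
  … 39 more
Group by Z:
  weight(Z=1) = 1/6
  weight(Z=2) = 1/6
Total weight = 1/6 + 1/6 = 1/3
P(Z=1 | obs) = 1/6 / 1/3 = 1/2
P(Z=2 | obs) = 1/6 / 1/3 = 1/2

P(Z = 2 | obs) = 1/2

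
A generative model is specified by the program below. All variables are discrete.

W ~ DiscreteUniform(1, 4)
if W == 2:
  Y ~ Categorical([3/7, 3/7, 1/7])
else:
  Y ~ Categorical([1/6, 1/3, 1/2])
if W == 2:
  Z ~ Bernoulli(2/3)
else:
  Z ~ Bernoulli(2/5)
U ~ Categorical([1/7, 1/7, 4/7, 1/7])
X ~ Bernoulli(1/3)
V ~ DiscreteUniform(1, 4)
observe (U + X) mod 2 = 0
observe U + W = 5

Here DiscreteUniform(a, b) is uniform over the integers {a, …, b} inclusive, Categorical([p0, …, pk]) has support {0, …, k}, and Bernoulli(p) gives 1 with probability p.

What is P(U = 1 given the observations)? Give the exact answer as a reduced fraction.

P(U = 1 | obs) = 1/10

Enumerate traces; 72 have nonzero weight after conditioning:
  (W=2, Y=0, Z=0, U=3, X=1, V=1) weight 1/2352
  (W=2, Y=0, Z=0, U=3, X=1, V=2) weight 1/2352
  (W=2, Y=0, Z=0, U=3, X=1, V=3) weight 1/2352
  (W=2, Y=0, Z=0, U=3, X=1, V=4) weight 1/2352
  (W=2, Y=0, Z=1, U=3, X=1, V=1) weight 1/1176
  (W=2, Y=0, Z=1, U=3, X=1, V=2) weight 1/1176
  (W=2, Y=0, Z=1, U=3, X=1, V=3) weight 1/1176
  (W=2, Y=0, Z=1, U=3, X=1, V=4) weight 1/1176
  (W=3, Y=0, Z=0, U=2, X=0, V=1) weight 1/420
  (W=4, Y=0, Z=0, U=1, X=1, V=1) weight 1/3360
  … 62 more
Group by U:
  weight(U=1) = 1/84
  weight(U=2) = 2/21
  weight(U=3) = 1/84
Total weight = 1/84 + 2/21 + 1/84 = 5/42
P(U=1 | obs) = 1/84 / 5/42 = 1/10
P(U=2 | obs) = 2/21 / 5/42 = 4/5
P(U=3 | obs) = 1/84 / 5/42 = 1/10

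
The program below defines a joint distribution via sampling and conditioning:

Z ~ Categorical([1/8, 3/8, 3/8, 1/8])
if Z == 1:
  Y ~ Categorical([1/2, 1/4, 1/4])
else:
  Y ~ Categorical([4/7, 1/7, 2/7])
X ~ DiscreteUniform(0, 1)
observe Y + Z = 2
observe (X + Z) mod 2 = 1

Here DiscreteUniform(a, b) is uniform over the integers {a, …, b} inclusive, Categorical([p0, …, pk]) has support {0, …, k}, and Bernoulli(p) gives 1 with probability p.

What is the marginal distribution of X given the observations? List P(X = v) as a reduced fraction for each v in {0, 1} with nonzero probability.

Enumerate traces; 3 have nonzero weight after conditioning:
  (Z=0, Y=2, X=1) weight 1/56
  (Z=1, Y=1, X=0) weight 3/64
  (Z=2, Y=0, X=1) weight 3/28
Group by X:
  weight(X=0) = 3/64
  weight(X=1) = 1/8
Total weight = 3/64 + 1/8 = 11/64
P(X=0 | obs) = 3/64 / 11/64 = 3/11
P(X=1 | obs) = 1/8 / 11/64 = 8/11

P(X=0) = 3/11, P(X=1) = 8/11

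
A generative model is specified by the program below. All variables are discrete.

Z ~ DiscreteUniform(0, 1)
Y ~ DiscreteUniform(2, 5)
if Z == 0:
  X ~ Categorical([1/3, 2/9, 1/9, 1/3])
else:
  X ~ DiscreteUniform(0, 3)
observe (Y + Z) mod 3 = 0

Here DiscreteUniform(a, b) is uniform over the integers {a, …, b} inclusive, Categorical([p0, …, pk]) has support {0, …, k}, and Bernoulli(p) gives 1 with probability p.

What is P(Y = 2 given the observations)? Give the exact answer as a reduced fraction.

Enumerate traces; 12 have nonzero weight after conditioning:
  (Z=0, Y=3, X=0) weight 1/24
  (Z=0, Y=3, X=1) weight 1/36
  (Z=0, Y=3, X=2) weight 1/72
  (Z=0, Y=3, X=3) weight 1/24
  (Z=1, Y=2, X=0) weight 1/32
  (Z=1, Y=2, X=1) weight 1/32
  (Z=1, Y=2, X=2) weight 1/32
  (Z=1, Y=2, X=3) weight 1/32
  (Z=1, Y=5, X=0) weight 1/32
  … 3 more
Group by Y:
  weight(Y=2) = 1/8
  weight(Y=3) = 1/8
  weight(Y=5) = 1/8
Total weight = 1/8 + 1/8 + 1/8 = 3/8
P(Y=2 | obs) = 1/8 / 3/8 = 1/3
P(Y=3 | obs) = 1/8 / 3/8 = 1/3
P(Y=5 | obs) = 1/8 / 3/8 = 1/3

P(Y = 2 | obs) = 1/3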